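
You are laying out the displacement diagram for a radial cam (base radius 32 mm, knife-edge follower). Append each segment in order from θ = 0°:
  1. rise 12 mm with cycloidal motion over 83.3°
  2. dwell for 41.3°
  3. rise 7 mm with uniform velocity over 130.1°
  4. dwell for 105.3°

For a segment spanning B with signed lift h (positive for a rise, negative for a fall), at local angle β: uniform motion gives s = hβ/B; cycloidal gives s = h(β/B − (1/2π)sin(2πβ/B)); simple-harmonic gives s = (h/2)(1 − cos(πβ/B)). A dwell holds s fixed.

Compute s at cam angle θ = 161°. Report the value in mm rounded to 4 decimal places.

seg 1 [0°–83.3°] cycloidal, h=12: full span → s += 12 → s = 12.0000
seg 2 [83.3°–124.6°] dwell: s stays 12.0000
seg 3 [124.6°–254.7°] uniform, h=7: θ=161° here. β=36.4, B=130.1. 7·36.4/130.1 = 1.9585 → s = 13.9585

13.9585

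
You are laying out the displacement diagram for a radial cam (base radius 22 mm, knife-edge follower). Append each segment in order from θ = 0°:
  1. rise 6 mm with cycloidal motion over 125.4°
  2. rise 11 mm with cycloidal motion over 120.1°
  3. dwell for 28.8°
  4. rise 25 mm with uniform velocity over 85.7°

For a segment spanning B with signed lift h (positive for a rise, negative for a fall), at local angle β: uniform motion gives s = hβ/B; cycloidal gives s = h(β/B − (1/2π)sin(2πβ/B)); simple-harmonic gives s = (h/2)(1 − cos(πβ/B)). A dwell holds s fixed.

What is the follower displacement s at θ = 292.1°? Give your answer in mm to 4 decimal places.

seg 1 [0°–125.4°] cycloidal, h=6: full span → s += 6 → s = 6.0000
seg 2 [125.4°–245.5°] cycloidal, h=11: full span → s += 11 → s = 17.0000
seg 3 [245.5°–274.3°] dwell: s stays 17.0000
seg 4 [274.3°–360°] uniform, h=25: θ=292.1° here. β=17.8, B=85.7. 25·17.8/85.7 = 5.1925 → s = 22.1925

22.1925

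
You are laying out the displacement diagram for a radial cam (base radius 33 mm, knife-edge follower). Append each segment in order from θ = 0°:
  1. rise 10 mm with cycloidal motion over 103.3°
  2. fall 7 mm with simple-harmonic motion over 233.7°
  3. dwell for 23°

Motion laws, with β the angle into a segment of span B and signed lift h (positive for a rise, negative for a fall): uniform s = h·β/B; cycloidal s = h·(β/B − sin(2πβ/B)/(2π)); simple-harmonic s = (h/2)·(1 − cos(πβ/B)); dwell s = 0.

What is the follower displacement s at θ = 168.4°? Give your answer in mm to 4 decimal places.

seg 1 [0°–103.3°] cycloidal, h=10: full span → s += 10 → s = 10.0000
seg 2 [103.3°–337°] simple-harmonic, h=-7: θ=168.4° here. β=65.1, B=233.7. -7/2·(1 − cos(π·0.2786)) = -1.2569 → s = 8.7431

8.7431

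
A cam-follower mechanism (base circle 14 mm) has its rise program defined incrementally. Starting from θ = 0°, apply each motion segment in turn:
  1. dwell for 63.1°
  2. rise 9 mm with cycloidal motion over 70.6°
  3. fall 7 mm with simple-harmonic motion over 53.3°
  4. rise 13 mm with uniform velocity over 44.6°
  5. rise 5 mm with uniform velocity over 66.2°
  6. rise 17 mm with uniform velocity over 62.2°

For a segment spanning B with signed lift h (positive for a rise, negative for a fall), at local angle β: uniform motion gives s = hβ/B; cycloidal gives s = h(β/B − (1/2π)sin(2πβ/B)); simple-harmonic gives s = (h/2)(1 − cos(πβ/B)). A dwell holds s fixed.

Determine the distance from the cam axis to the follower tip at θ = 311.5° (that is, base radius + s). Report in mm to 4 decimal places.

seg 1 [0°–63.1°] dwell: s stays 0.0000
seg 2 [63.1°–133.7°] cycloidal, h=9: full span → s += 9 → s = 9.0000
seg 3 [133.7°–187°] simple-harmonic, h=-7: full span → s += -7 → s = 2.0000
seg 4 [187°–231.6°] uniform, h=13: full span → s += 13 → s = 15.0000
seg 5 [231.6°–297.8°] uniform, h=5: full span → s += 5 → s = 20.0000
seg 6 [297.8°–360°] uniform, h=17: θ=311.5° here. β=13.7, B=62.2. 17·13.7/62.2 = 3.7444 → s = 23.7444
radial distance = base radius + s = 14 + 23.7444 = 37.7444

37.7444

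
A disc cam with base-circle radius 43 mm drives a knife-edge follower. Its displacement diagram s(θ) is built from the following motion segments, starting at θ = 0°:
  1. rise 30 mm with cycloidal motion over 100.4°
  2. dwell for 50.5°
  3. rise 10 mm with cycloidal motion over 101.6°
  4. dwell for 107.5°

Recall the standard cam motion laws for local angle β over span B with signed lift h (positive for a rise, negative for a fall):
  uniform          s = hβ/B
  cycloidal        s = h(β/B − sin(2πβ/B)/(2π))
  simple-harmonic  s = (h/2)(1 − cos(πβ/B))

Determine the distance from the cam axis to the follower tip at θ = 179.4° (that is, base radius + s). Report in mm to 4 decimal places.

seg 1 [0°–100.4°] cycloidal, h=30: full span → s += 30 → s = 30.0000
seg 2 [100.4°–150.9°] dwell: s stays 30.0000
seg 3 [150.9°–252.5°] cycloidal, h=10: θ=179.4° here. β=28.5, B=101.6. 10·(0.2805 − sin(2π·0.2805)/(2π)) = 1.2427 → s = 31.2427
radial distance = base radius + s = 43 + 31.2427 = 74.2427

74.2427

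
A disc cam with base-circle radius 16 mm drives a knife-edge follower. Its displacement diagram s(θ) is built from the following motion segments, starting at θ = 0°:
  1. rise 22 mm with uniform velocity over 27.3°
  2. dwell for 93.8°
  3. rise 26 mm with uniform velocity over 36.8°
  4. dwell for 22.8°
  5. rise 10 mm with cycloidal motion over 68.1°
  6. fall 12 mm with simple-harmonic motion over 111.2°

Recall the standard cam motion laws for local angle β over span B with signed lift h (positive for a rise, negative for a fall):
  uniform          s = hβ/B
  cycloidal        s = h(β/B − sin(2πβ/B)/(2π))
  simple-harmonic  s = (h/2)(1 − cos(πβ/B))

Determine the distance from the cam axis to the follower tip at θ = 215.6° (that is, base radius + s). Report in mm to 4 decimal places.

seg 1 [0°–27.3°] uniform, h=22: full span → s += 22 → s = 22.0000
seg 2 [27.3°–121.1°] dwell: s stays 22.0000
seg 3 [121.1°–157.9°] uniform, h=26: full span → s += 26 → s = 48.0000
seg 4 [157.9°–180.7°] dwell: s stays 48.0000
seg 5 [180.7°–248.8°] cycloidal, h=10: θ=215.6° here. β=34.9, B=68.1. 10·(0.5125 − sin(2π·0.5125)/(2π)) = 5.2495 → s = 53.2495
radial distance = base radius + s = 16 + 53.2495 = 69.2495

69.2495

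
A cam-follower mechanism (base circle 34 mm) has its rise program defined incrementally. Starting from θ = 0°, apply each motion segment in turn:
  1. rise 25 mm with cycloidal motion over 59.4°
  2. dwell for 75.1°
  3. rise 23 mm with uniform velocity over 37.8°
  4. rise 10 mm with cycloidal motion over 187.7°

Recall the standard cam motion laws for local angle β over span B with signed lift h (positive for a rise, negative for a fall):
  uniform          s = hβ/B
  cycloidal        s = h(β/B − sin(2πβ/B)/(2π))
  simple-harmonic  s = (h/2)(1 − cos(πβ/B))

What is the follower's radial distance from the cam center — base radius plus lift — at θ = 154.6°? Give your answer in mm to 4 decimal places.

seg 1 [0°–59.4°] cycloidal, h=25: full span → s += 25 → s = 25.0000
seg 2 [59.4°–134.5°] dwell: s stays 25.0000
seg 3 [134.5°–172.3°] uniform, h=23: θ=154.6° here. β=20.1, B=37.8. 23·20.1/37.8 = 12.2302 → s = 37.2302
radial distance = base radius + s = 34 + 37.2302 = 71.2302

71.2302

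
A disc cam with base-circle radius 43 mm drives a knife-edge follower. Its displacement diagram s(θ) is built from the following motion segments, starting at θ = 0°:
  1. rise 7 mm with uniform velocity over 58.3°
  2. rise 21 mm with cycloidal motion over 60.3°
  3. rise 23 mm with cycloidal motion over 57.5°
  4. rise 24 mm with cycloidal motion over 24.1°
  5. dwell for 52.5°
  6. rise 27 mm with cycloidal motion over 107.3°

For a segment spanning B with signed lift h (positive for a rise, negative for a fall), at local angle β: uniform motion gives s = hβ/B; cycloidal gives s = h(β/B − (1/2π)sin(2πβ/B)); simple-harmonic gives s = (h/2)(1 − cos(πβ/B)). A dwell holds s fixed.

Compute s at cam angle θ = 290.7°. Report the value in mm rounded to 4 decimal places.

seg 1 [0°–58.3°] uniform, h=7: full span → s += 7 → s = 7.0000
seg 2 [58.3°–118.6°] cycloidal, h=21: full span → s += 21 → s = 28.0000
seg 3 [118.6°–176.1°] cycloidal, h=23: full span → s += 23 → s = 51.0000
seg 4 [176.1°–200.2°] cycloidal, h=24: full span → s += 24 → s = 75.0000
seg 5 [200.2°–252.7°] dwell: s stays 75.0000
seg 6 [252.7°–360°] cycloidal, h=27: θ=290.7° here. β=38, B=107.3. 27·(0.3541 − sin(2π·0.3541)/(2π)) = 6.1525 → s = 81.1525

81.1525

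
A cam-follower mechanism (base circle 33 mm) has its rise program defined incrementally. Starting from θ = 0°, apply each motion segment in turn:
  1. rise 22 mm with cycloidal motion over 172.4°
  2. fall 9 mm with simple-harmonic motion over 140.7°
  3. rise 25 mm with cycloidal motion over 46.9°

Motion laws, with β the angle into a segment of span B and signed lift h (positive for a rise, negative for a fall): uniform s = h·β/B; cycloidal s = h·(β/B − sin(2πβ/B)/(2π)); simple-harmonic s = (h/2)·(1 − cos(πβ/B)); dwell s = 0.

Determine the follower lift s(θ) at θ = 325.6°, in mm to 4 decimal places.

seg 1 [0°–172.4°] cycloidal, h=22: full span → s += 22 → s = 22.0000
seg 2 [172.4°–313.1°] simple-harmonic, h=-9: full span → s += -9 → s = 13.0000
seg 3 [313.1°–360°] cycloidal, h=25: θ=325.6° here. β=12.5, B=46.9. 25·(0.2665 − sin(2π·0.2665)/(2π)) = 2.7057 → s = 15.7057

15.7057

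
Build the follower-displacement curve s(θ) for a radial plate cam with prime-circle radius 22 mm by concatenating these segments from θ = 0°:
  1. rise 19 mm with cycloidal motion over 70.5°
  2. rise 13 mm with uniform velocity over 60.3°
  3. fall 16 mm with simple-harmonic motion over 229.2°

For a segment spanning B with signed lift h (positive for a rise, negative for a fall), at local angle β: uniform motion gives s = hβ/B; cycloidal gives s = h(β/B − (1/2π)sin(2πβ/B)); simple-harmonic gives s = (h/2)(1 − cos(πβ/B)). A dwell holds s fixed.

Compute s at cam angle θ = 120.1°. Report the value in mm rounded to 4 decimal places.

seg 1 [0°–70.5°] cycloidal, h=19: full span → s += 19 → s = 19.0000
seg 2 [70.5°–130.8°] uniform, h=13: θ=120.1° here. β=49.6, B=60.3. 13·49.6/60.3 = 10.6932 → s = 29.6932

29.6932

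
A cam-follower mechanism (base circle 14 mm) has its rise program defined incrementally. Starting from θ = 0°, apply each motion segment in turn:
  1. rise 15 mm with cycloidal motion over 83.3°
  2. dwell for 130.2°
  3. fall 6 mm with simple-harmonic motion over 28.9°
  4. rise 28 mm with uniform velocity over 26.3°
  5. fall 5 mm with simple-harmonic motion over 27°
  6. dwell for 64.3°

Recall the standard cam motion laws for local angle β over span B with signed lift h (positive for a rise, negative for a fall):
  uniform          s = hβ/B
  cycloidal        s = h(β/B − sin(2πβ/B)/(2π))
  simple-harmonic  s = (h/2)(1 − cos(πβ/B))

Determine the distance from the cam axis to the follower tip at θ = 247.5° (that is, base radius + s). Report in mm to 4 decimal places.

seg 1 [0°–83.3°] cycloidal, h=15: full span → s += 15 → s = 15.0000
seg 2 [83.3°–213.5°] dwell: s stays 15.0000
seg 3 [213.5°–242.4°] simple-harmonic, h=-6: full span → s += -6 → s = 9.0000
seg 4 [242.4°–268.7°] uniform, h=28: θ=247.5° here. β=5.1, B=26.3. 28·5.1/26.3 = 5.4297 → s = 14.4297
radial distance = base radius + s = 14 + 14.4297 = 28.4297

28.4297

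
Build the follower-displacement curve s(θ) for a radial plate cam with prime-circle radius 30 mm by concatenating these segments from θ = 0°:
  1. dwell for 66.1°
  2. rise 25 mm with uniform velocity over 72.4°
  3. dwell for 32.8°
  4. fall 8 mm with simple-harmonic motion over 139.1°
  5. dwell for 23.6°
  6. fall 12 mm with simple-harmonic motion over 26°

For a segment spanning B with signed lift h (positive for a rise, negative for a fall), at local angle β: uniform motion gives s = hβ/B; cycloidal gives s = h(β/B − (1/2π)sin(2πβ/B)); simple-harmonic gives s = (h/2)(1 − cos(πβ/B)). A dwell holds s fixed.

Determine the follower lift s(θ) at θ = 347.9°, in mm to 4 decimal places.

seg 1 [0°–66.1°] dwell: s stays 0.0000
seg 2 [66.1°–138.5°] uniform, h=25: full span → s += 25 → s = 25.0000
seg 3 [138.5°–171.3°] dwell: s stays 25.0000
seg 4 [171.3°–310.4°] simple-harmonic, h=-8: full span → s += -8 → s = 17.0000
seg 5 [310.4°–334°] dwell: s stays 17.0000
seg 6 [334°–360°] simple-harmonic, h=-12: θ=347.9° here. β=13.9, B=26. -12/2·(1 − cos(π·0.5346)) = -6.6512 → s = 10.3488

10.3488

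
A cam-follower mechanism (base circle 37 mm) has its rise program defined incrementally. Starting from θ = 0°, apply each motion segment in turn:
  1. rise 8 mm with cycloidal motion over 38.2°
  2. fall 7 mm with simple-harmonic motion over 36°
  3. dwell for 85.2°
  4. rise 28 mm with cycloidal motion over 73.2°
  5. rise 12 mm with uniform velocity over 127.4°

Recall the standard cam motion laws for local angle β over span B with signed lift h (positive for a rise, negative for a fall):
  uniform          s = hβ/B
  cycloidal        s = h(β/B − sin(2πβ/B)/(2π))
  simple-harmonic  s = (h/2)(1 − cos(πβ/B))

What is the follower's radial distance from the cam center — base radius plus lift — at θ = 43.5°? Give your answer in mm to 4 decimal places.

seg 1 [0°–38.2°] cycloidal, h=8: full span → s += 8 → s = 8.0000
seg 2 [38.2°–74.2°] simple-harmonic, h=-7: θ=43.5° here. β=5.3, B=36. -7/2·(1 − cos(π·0.1472)) = -0.3677 → s = 7.6323
radial distance = base radius + s = 37 + 7.6323 = 44.6323

44.6323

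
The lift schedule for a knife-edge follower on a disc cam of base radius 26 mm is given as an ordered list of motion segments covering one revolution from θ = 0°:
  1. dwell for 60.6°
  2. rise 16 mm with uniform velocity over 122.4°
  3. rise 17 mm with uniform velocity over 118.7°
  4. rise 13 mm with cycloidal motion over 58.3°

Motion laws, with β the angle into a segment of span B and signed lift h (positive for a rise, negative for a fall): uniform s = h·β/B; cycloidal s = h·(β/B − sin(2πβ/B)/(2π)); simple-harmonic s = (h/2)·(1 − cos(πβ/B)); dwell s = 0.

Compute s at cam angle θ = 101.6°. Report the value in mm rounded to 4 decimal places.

seg 1 [0°–60.6°] dwell: s stays 0.0000
seg 2 [60.6°–183°] uniform, h=16: θ=101.6° here. β=41, B=122.4. 16·41/122.4 = 5.3595 → s = 5.3595

5.3595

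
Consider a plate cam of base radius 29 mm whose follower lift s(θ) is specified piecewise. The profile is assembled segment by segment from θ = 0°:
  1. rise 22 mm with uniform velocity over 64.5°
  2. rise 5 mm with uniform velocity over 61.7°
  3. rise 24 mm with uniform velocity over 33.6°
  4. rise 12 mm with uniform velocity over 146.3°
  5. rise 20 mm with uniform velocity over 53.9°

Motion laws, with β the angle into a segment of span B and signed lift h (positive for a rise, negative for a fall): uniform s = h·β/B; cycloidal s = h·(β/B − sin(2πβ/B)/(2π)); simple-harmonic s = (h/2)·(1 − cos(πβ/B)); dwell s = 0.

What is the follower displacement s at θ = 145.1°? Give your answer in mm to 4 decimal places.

seg 1 [0°–64.5°] uniform, h=22: full span → s += 22 → s = 22.0000
seg 2 [64.5°–126.2°] uniform, h=5: full span → s += 5 → s = 27.0000
seg 3 [126.2°–159.8°] uniform, h=24: θ=145.1° here. β=18.9, B=33.6. 24·18.9/33.6 = 13.5000 → s = 40.5000

40.5000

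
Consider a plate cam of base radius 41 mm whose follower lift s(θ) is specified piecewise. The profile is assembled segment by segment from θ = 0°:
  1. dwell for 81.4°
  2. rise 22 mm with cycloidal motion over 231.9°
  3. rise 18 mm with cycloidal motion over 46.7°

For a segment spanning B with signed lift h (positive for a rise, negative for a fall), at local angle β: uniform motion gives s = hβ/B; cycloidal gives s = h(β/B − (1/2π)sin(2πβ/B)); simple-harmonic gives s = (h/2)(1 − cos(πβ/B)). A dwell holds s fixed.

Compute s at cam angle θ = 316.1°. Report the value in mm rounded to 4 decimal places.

seg 1 [0°–81.4°] dwell: s stays 0.0000
seg 2 [81.4°–313.3°] cycloidal, h=22: full span → s += 22 → s = 22.0000
seg 3 [313.3°–360°] cycloidal, h=18: θ=316.1° here. β=2.8, B=46.7. 18·(0.0600 − sin(2π·0.0600)/(2π)) = 0.0253 → s = 22.0253

22.0253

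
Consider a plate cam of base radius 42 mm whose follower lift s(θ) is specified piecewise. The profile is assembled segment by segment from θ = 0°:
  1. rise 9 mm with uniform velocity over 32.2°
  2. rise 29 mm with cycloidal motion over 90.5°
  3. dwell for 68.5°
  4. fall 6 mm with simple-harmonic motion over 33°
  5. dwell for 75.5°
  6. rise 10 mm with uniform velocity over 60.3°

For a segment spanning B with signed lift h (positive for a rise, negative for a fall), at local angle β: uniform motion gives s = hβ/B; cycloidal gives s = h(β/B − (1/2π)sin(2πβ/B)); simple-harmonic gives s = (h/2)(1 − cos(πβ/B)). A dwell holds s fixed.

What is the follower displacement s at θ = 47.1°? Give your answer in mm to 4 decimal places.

seg 1 [0°–32.2°] uniform, h=9: full span → s += 9 → s = 9.0000
seg 2 [32.2°–122.7°] cycloidal, h=29: θ=47.1° here. β=14.9, B=90.5. 29·(0.1646 − sin(2π·0.1646)/(2π)) = 0.8071 → s = 9.8071

9.8071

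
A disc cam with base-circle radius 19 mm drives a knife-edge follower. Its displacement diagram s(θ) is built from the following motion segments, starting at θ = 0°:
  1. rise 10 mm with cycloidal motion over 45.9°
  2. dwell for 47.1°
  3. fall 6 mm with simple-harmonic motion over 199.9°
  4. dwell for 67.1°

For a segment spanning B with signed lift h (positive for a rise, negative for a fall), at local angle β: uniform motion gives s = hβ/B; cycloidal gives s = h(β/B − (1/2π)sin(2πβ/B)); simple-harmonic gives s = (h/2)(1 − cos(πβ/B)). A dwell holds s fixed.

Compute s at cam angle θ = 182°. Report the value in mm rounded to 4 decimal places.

seg 1 [0°–45.9°] cycloidal, h=10: full span → s += 10 → s = 10.0000
seg 2 [45.9°–93°] dwell: s stays 10.0000
seg 3 [93°–292.9°] simple-harmonic, h=-6: θ=182° here. β=89, B=199.9. -6/2·(1 − cos(π·0.4452)) = -2.4863 → s = 7.5137

7.5137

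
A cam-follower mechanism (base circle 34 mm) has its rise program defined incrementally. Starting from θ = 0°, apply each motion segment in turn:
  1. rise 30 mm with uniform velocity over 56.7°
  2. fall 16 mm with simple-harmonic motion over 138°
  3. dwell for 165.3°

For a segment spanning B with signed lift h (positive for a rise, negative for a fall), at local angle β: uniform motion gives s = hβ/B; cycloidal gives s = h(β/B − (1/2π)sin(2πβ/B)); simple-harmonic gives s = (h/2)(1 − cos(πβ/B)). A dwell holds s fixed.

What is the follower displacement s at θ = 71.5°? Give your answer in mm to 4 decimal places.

seg 1 [0°–56.7°] uniform, h=30: full span → s += 30 → s = 30.0000
seg 2 [56.7°–194.7°] simple-harmonic, h=-16: θ=71.5° here. β=14.8, B=138. -16/2·(1 − cos(π·0.1072)) = -0.4498 → s = 29.5502

29.5502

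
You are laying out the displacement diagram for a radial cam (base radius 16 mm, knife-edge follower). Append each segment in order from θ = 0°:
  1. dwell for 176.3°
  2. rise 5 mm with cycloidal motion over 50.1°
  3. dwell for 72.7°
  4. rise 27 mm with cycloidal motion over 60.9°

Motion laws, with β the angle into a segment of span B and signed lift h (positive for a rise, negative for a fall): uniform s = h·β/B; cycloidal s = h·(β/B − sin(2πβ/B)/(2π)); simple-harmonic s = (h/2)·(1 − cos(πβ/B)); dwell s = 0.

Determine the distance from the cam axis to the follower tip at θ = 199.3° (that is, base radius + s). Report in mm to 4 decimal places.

seg 1 [0°–176.3°] dwell: s stays 0.0000
seg 2 [176.3°–226.4°] cycloidal, h=5: θ=199.3° here. β=23, B=50.1. 5·(0.4591 − sin(2π·0.4591)/(2π)) = 2.0931 → s = 2.0931
radial distance = base radius + s = 16 + 2.0931 = 18.0931

18.0931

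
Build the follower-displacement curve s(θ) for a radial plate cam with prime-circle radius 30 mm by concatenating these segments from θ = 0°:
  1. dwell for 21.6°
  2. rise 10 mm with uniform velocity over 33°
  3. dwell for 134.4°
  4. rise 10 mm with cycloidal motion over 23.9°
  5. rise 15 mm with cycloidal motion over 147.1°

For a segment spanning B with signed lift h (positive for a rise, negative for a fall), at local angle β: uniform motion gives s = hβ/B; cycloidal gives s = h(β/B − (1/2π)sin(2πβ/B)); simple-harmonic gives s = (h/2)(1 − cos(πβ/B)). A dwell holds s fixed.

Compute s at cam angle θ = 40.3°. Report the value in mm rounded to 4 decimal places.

seg 1 [0°–21.6°] dwell: s stays 0.0000
seg 2 [21.6°–54.6°] uniform, h=10: θ=40.3° here. β=18.7, B=33. 10·18.7/33 = 5.6667 → s = 5.6667

5.6667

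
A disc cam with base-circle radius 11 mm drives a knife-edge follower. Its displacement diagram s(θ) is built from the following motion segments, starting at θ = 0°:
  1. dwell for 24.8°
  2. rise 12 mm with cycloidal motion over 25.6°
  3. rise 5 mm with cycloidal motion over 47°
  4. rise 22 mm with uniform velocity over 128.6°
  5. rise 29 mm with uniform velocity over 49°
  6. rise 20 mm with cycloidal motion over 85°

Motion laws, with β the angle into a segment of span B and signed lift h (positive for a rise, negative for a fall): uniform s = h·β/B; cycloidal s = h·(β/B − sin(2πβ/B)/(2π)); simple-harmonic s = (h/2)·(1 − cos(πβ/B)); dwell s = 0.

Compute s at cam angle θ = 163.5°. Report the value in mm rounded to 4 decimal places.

seg 1 [0°–24.8°] dwell: s stays 0.0000
seg 2 [24.8°–50.4°] cycloidal, h=12: full span → s += 12 → s = 12.0000
seg 3 [50.4°–97.4°] cycloidal, h=5: full span → s += 5 → s = 17.0000
seg 4 [97.4°–226°] uniform, h=22: θ=163.5° here. β=66.1, B=128.6. 22·66.1/128.6 = 11.3079 → s = 28.3079

28.3079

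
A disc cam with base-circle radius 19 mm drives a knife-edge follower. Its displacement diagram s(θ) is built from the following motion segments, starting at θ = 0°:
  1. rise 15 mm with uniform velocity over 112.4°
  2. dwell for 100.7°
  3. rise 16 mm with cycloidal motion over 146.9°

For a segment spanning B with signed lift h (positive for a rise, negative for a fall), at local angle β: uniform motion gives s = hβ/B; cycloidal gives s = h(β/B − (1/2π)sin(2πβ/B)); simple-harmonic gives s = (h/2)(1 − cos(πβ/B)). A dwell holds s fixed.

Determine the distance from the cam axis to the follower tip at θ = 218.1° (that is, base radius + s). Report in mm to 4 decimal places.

seg 1 [0°–112.4°] uniform, h=15: full span → s += 15 → s = 15.0000
seg 2 [112.4°–213.1°] dwell: s stays 15.0000
seg 3 [213.1°–360°] cycloidal, h=16: θ=218.1° here. β=5, B=146.9. 16·(0.0340 − sin(2π·0.0340)/(2π)) = 0.0041 → s = 15.0041
radial distance = base radius + s = 19 + 15.0041 = 34.0041

34.0041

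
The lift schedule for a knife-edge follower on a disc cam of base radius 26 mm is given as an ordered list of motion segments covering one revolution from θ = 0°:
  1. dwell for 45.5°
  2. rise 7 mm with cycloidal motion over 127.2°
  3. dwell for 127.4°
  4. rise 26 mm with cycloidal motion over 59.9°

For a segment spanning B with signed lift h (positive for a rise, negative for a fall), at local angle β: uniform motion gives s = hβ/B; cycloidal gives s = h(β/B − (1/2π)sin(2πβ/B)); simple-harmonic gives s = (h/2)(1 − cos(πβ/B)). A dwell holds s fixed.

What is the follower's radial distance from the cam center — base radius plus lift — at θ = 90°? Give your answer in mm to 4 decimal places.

seg 1 [0°–45.5°] dwell: s stays 0.0000
seg 2 [45.5°–172.7°] cycloidal, h=7: θ=90° here. β=44.5, B=127.2. 7·(0.3498 − sin(2π·0.3498)/(2π)) = 1.5469 → s = 1.5469
radial distance = base radius + s = 26 + 1.5469 = 27.5469

27.5469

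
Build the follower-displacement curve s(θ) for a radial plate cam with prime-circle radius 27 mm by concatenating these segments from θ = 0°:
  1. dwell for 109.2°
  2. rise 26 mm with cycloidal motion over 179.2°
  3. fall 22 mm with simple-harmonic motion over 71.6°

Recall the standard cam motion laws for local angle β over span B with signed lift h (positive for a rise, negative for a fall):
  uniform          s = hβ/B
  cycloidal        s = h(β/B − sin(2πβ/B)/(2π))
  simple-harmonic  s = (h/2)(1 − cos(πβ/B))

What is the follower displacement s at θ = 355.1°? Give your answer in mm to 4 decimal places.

seg 1 [0°–109.2°] dwell: s stays 0.0000
seg 2 [109.2°–288.4°] cycloidal, h=26: full span → s += 26 → s = 26.0000
seg 3 [288.4°–360°] simple-harmonic, h=-22: θ=355.1° here. β=66.7, B=71.6. -22/2·(1 − cos(π·0.9316)) = -21.7467 → s = 4.2533

4.2533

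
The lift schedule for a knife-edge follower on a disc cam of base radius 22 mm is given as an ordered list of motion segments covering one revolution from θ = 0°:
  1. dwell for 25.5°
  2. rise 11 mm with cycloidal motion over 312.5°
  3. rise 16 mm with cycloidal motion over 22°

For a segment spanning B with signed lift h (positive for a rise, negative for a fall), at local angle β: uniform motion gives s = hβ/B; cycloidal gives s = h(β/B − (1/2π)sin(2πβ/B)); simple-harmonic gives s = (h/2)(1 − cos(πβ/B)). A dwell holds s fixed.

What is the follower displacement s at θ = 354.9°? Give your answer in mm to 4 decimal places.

seg 1 [0°–25.5°] dwell: s stays 0.0000
seg 2 [25.5°–338°] cycloidal, h=11: full span → s += 11 → s = 11.0000
seg 3 [338°–360°] cycloidal, h=16: θ=354.9° here. β=16.9, B=22. 16·(0.7682 − sin(2π·0.7682)/(2π)) = 14.8208 → s = 25.8208

25.8208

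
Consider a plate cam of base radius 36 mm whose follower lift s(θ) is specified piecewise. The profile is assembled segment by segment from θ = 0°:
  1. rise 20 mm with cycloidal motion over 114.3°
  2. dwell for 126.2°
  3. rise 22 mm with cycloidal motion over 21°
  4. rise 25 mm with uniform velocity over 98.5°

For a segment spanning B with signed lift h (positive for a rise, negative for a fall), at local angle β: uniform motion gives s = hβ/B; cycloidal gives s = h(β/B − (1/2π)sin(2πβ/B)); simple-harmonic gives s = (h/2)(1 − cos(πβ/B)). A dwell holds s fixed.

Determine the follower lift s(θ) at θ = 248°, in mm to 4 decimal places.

seg 1 [0°–114.3°] cycloidal, h=20: full span → s += 20 → s = 20.0000
seg 2 [114.3°–240.5°] dwell: s stays 20.0000
seg 3 [240.5°–261.5°] cycloidal, h=22: θ=248° here. β=7.5, B=21. 22·(0.3571 − sin(2π·0.3571)/(2π)) = 5.1196 → s = 25.1196

25.1196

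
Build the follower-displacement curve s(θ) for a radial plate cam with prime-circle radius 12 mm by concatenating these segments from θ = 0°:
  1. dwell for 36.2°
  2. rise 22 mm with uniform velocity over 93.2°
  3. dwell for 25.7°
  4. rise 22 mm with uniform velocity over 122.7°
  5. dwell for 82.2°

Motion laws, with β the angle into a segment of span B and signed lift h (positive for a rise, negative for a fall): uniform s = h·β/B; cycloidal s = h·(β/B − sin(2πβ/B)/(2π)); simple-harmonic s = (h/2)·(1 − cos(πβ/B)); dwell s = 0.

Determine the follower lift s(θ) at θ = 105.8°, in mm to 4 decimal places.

seg 1 [0°–36.2°] dwell: s stays 0.0000
seg 2 [36.2°–129.4°] uniform, h=22: θ=105.8° here. β=69.6, B=93.2. 22·69.6/93.2 = 16.4292 → s = 16.4292

16.4292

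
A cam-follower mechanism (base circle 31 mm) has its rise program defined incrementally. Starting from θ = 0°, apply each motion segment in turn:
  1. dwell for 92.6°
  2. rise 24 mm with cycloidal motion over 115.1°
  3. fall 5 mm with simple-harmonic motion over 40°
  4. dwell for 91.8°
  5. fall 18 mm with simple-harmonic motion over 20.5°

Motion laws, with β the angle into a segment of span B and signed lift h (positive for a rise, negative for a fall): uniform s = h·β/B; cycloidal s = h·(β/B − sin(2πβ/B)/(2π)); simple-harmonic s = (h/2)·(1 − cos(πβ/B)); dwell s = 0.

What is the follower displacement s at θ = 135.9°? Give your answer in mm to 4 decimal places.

seg 1 [0°–92.6°] dwell: s stays 0.0000
seg 2 [92.6°–207.7°] cycloidal, h=24: θ=135.9° here. β=43.3, B=115.1. 24·(0.3762 − sin(2π·0.3762)/(2π)) = 6.3481 → s = 6.3481

6.3481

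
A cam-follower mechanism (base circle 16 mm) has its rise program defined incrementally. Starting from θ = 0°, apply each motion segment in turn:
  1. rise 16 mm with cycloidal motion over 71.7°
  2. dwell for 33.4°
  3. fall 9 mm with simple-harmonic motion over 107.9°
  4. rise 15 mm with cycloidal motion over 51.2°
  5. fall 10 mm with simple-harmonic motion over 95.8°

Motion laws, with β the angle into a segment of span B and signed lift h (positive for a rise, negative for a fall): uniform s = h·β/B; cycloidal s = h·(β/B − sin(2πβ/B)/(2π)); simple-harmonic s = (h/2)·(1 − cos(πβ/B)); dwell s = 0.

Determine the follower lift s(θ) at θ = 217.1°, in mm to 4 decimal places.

seg 1 [0°–71.7°] cycloidal, h=16: full span → s += 16 → s = 16.0000
seg 2 [71.7°–105.1°] dwell: s stays 16.0000
seg 3 [105.1°–213°] simple-harmonic, h=-9: full span → s += -9 → s = 7.0000
seg 4 [213°–264.2°] cycloidal, h=15: θ=217.1° here. β=4.1, B=51.2. 15·(0.0801 − sin(2π·0.0801)/(2π)) = 0.0500 → s = 7.0500

7.0500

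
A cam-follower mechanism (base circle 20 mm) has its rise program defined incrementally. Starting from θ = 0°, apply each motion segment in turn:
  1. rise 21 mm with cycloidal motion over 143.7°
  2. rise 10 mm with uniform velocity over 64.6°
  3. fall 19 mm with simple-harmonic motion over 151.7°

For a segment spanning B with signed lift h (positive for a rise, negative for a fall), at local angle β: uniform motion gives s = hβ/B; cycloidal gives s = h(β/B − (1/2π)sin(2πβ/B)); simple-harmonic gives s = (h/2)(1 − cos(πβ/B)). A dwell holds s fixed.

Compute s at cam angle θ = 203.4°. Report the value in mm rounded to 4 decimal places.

seg 1 [0°–143.7°] cycloidal, h=21: full span → s += 21 → s = 21.0000
seg 2 [143.7°–208.3°] uniform, h=10: θ=203.4° here. β=59.7, B=64.6. 10·59.7/64.6 = 9.2415 → s = 30.2415

30.2415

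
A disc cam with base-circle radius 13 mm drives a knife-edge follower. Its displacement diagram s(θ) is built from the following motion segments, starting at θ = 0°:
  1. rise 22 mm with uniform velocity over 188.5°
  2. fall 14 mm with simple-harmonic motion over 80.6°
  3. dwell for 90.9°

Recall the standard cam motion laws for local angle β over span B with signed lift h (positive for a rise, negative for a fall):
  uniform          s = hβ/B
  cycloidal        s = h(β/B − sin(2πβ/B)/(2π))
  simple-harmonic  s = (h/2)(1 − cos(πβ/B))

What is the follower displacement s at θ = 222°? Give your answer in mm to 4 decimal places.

seg 1 [0°–188.5°] uniform, h=22: full span → s += 22 → s = 22.0000
seg 2 [188.5°–269.1°] simple-harmonic, h=-14: θ=222° here. β=33.5, B=80.6. -14/2·(1 − cos(π·0.4156)) = -5.1663 → s = 16.8337

16.8337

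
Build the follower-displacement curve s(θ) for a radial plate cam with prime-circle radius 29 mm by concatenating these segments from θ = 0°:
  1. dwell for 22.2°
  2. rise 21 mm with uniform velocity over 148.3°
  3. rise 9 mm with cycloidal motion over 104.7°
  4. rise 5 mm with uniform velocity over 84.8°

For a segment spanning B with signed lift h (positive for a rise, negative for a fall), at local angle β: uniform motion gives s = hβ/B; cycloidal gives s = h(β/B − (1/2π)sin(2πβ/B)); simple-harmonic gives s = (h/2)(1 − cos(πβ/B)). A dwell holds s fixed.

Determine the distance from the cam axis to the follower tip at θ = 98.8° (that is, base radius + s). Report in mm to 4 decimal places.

seg 1 [0°–22.2°] dwell: s stays 0.0000
seg 2 [22.2°–170.5°] uniform, h=21: θ=98.8° here. β=76.6, B=148.3. 21·76.6/148.3 = 10.8469 → s = 10.8469
radial distance = base radius + s = 29 + 10.8469 = 39.8469

39.8469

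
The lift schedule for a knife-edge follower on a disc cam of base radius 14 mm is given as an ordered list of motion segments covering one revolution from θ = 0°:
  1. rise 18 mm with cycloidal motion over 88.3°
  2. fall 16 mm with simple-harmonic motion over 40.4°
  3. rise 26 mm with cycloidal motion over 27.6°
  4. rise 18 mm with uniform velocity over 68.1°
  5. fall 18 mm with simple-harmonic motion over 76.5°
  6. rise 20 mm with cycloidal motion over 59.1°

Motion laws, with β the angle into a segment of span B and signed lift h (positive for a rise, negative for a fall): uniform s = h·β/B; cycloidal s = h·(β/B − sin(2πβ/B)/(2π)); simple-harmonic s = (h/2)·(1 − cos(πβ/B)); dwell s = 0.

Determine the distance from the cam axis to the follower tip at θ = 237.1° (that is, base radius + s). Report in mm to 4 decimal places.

seg 1 [0°–88.3°] cycloidal, h=18: full span → s += 18 → s = 18.0000
seg 2 [88.3°–128.7°] simple-harmonic, h=-16: full span → s += -16 → s = 2.0000
seg 3 [128.7°–156.3°] cycloidal, h=26: full span → s += 26 → s = 28.0000
seg 4 [156.3°–224.4°] uniform, h=18: full span → s += 18 → s = 46.0000
seg 5 [224.4°–300.9°] simple-harmonic, h=-18: θ=237.1° here. β=12.7, B=76.5. -18/2·(1 − cos(π·0.1660)) = -1.1965 → s = 44.8035
radial distance = base radius + s = 14 + 44.8035 = 58.8035

58.8035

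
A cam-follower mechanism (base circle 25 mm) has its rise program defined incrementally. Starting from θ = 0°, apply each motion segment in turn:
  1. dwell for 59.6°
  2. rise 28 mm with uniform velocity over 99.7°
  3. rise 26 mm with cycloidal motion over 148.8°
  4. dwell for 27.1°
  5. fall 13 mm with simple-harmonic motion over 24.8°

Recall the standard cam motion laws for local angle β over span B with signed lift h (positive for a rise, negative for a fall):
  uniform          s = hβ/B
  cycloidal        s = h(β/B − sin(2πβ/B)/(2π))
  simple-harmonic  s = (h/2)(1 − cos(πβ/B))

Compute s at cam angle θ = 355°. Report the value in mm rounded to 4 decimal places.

seg 1 [0°–59.6°] dwell: s stays 0.0000
seg 2 [59.6°–159.3°] uniform, h=28: full span → s += 28 → s = 28.0000
seg 3 [159.3°–308.1°] cycloidal, h=26: full span → s += 26 → s = 54.0000
seg 4 [308.1°–335.2°] dwell: s stays 54.0000
seg 5 [335.2°–360°] simple-harmonic, h=-13: θ=355° here. β=19.8, B=24.8. -13/2·(1 − cos(π·0.7984)) = -11.7392 → s = 42.2608

42.2608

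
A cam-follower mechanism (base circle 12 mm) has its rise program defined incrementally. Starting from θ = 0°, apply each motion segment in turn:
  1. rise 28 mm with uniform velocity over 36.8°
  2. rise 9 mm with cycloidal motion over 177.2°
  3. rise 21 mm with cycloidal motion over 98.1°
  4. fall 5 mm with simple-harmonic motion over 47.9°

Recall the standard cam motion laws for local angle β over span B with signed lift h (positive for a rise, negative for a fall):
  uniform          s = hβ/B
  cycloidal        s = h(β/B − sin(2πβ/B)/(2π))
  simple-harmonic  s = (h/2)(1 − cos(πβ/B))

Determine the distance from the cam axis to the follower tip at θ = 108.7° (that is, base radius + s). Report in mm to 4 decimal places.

seg 1 [0°–36.8°] uniform, h=28: full span → s += 28 → s = 28.0000
seg 2 [36.8°–214°] cycloidal, h=9: θ=108.7° here. β=71.9, B=177.2. 9·(0.4058 − sin(2π·0.4058)/(2π)) = 2.8523 → s = 30.8523
radial distance = base radius + s = 12 + 30.8523 = 42.8523

42.8523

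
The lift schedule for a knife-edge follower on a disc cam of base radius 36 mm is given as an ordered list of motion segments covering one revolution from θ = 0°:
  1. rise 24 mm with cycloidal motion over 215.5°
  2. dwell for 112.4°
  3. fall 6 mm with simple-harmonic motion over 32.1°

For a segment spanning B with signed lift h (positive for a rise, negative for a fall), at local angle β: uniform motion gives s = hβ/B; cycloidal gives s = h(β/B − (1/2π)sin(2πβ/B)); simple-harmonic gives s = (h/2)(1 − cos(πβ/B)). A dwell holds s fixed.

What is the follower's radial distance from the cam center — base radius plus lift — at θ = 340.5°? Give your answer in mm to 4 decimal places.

seg 1 [0°–215.5°] cycloidal, h=24: full span → s += 24 → s = 24.0000
seg 2 [215.5°–327.9°] dwell: s stays 24.0000
seg 3 [327.9°–360°] simple-harmonic, h=-6: θ=340.5° here. β=12.6, B=32.1. -6/2·(1 − cos(π·0.3925)) = -2.0062 → s = 21.9938
radial distance = base radius + s = 36 + 21.9938 = 57.9938

57.9938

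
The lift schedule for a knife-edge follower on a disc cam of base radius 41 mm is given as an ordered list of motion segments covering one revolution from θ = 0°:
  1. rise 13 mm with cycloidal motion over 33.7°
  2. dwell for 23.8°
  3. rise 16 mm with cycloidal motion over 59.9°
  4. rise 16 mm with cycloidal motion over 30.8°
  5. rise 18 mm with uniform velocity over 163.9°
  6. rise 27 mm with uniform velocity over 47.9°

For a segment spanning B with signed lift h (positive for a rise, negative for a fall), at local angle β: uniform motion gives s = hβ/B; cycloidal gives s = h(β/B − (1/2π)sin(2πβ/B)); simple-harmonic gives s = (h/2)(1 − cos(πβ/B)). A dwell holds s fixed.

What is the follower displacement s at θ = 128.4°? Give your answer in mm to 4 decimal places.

seg 1 [0°–33.7°] cycloidal, h=13: full span → s += 13 → s = 13.0000
seg 2 [33.7°–57.5°] dwell: s stays 13.0000
seg 3 [57.5°–117.4°] cycloidal, h=16: full span → s += 16 → s = 29.0000
seg 4 [117.4°–148.2°] cycloidal, h=16: θ=128.4° here. β=11, B=30.8. 16·(0.3571 − sin(2π·0.3571)/(2π)) = 3.7234 → s = 32.7234

32.7234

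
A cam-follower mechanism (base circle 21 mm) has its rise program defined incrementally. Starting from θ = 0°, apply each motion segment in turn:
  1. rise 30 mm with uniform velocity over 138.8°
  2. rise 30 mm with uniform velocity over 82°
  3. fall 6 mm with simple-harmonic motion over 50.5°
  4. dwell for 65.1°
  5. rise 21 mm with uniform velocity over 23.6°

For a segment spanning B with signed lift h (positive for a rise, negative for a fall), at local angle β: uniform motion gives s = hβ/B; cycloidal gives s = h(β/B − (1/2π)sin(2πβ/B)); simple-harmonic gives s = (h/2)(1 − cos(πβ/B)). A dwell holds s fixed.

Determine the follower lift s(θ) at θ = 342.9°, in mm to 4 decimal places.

seg 1 [0°–138.8°] uniform, h=30: full span → s += 30 → s = 30.0000
seg 2 [138.8°–220.8°] uniform, h=30: full span → s += 30 → s = 60.0000
seg 3 [220.8°–271.3°] simple-harmonic, h=-6: full span → s += -6 → s = 54.0000
seg 4 [271.3°–336.4°] dwell: s stays 54.0000
seg 5 [336.4°–360°] uniform, h=21: θ=342.9° here. β=6.5, B=23.6. 21·6.5/23.6 = 5.7839 → s = 59.7839

59.7839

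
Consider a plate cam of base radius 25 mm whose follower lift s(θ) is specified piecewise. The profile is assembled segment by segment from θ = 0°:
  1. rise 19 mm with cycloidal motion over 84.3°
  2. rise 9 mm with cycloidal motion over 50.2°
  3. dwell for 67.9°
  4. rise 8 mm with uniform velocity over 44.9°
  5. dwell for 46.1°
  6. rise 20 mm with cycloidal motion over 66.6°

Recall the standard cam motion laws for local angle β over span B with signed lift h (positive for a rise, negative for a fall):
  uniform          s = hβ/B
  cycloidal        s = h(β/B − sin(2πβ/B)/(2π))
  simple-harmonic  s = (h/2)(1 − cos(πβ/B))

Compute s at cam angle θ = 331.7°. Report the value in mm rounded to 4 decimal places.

seg 1 [0°–84.3°] cycloidal, h=19: full span → s += 19 → s = 19.0000
seg 2 [84.3°–134.5°] cycloidal, h=9: full span → s += 9 → s = 28.0000
seg 3 [134.5°–202.4°] dwell: s stays 28.0000
seg 4 [202.4°–247.3°] uniform, h=8: full span → s += 8 → s = 36.0000
seg 5 [247.3°–293.4°] dwell: s stays 36.0000
seg 6 [293.4°–360°] cycloidal, h=20: θ=331.7° here. β=38.3, B=66.6. 20·(0.5751 − sin(2π·0.5751)/(2π)) = 12.9479 → s = 48.9479

48.9479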